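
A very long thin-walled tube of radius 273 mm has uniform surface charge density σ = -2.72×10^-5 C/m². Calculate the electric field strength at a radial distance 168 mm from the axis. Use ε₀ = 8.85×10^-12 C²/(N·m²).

E = 0

By cylindrical symmetry E is radial; use a coaxial Gaussian cylinder of radius 168 mm and length L (r < 273 mm, inside the shell).
All the surface charge lies outside this cylinder: Q_enc = 0, hence E = 0.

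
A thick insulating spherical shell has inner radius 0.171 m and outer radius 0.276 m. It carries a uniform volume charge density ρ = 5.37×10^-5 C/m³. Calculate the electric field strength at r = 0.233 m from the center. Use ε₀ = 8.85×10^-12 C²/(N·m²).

|E| = 2.85×10^5 N/C

Take a concentric spherical Gaussian surface of radius r = 0.233 m (within the shell material, 0.171 m < r < 0.276 m).
Enclosed charge is the volume from a to r: Q_enc = (4π/3)ρ(r³ − a³) = 1.721e-6 C.
Gauss's law: E·4πr² = Q_enc/ε₀.
E = |Q_enc|/(4πε₀r²) = (1.721×10^-6)/(4π·8.85×10^-12·(0.233)²) = 2.85e5 N/C.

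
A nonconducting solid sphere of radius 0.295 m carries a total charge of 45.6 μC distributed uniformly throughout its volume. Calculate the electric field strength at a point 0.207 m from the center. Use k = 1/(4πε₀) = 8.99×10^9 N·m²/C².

E ≈ 3.31×10^6 V/m

Use a concentric Gaussian sphere at r = 0.207 m (r < R).
For a uniform sphere the enclosed fraction is (r/R)³, so Q_enc = (45.6 μC)(0.207/0.295)³ = 1.575×10^-5 C.
By Gauss's law, ∮E·dA = E·4πr² = Q_enc/ε₀.
E = k|Q_enc|/r² = (8.99×10^9)(1.575×10^-5)/(0.207)² = 3.31×10^6 N/C.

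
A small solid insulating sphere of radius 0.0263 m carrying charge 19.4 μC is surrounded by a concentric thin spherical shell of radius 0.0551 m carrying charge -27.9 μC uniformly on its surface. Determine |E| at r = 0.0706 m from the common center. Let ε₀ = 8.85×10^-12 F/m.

Use a concentric Gaussian sphere at r = 0.0706 m (r > 0.0551 m, enclosing both).
Q_enc = (19.4 μC) + (-27.9 μC) = -8.50×10^-6 C.
Since E is radial and uniform over the Gaussian sphere, Φ = E·4πr² = Q_enc/ε₀.
E = |Q_enc|/(4πε₀r²) = (8.50×10^-6)/(4π·8.85×10^-12·(0.0706)²) = 1.53e7 N/C.

1.53e7 V/m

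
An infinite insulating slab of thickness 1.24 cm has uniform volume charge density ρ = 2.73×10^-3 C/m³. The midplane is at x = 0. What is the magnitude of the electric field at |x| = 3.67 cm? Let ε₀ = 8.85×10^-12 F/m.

The point |x| = 3.67 cm lies outside the slab (half-thickness 0.0062 m). A symmetric pillbox spanning the full slab encloses Q_enc = ρ·d·A.
Flux = 2EA ⇒ E = |ρ|d/(2ε₀), independent of distance outside.
E = (2.73×10^-3)(0.0124)/(2·8.85×10^-12) = 1.91e6 N/C.

E = 1.91e6 V/m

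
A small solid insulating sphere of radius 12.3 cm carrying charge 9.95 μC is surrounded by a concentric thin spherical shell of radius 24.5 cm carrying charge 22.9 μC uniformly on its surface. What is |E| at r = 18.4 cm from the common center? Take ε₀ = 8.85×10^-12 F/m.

Take a concentric spherical Gaussian surface of radius r = 18.4 cm (between the bodies, 12.3 cm < r < 24.5 cm).
Only the inner charge is enclosed; the outer shell contributes nothing inside itself. Q_enc = 9.95 μC = 9.95×10^-6 C.
Gauss's law: E·4πr² = Q_enc/ε₀.
E = |Q_enc|/(4πε₀r²) = (9.95×10^-6)/(4π·8.85×10^-12·(0.184)²) = 2.64e6 N/C.

|E| ≈ 2.64e6 N/C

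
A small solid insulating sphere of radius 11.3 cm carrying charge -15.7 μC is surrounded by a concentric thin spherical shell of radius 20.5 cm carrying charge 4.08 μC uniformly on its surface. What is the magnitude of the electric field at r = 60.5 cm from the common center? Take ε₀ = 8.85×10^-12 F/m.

Symmetry ⇒ E = E(r) r̂. Gaussian sphere of radius r = 60.5 cm (r > 20.5 cm, enclosing both).
Q_enc = (-15.7 μC) + (4.08 μC) = -1.162×10^-5 C.
Gauss's law: E·4πr² = Q_enc/ε₀.
E = |Q_enc|/(4πε₀r²) = (1.162×10^-5)/(4π·8.85×10^-12·(0.605)²) = 2.85e5 N/C.

|E| = 2.85×10^5 N/C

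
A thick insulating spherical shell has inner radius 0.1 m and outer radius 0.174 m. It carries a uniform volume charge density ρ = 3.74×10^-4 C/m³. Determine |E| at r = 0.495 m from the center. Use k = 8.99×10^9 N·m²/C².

Symmetry ⇒ E = E(r) r̂. Gaussian sphere of radius r = 0.495 m (r > 0.174 m, enclosing the whole shell).
Q_enc = ρ·(4π/3)(b³ − a³) = (3.74e-4)·(4π/3)·((0.174)³ − (0.1)³) = 6.686×10^-6 C.
Applying ∮E·dA = Q_enc/ε₀ with Φ = E(4πr²):
E = k|Q_enc|/r² = (8.99×10^9)(6.686e-6)/(0.495)² = 2.45×10^5 N/C.

|E| ≈ 2.45×10^5 N/C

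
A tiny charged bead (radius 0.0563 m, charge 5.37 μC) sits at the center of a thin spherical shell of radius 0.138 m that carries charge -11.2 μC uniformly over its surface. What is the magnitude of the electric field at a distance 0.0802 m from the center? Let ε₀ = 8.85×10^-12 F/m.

Use a concentric Gaussian sphere at r = 0.0802 m (between the bodies, 0.0563 m < r < 0.138 m).
Only the inner charge is enclosed; the outer shell contributes nothing inside itself. Q_enc = 5.37 μC = 5.37×10^-6 C.
By Gauss's law, ∮E·dA = E·4πr² = Q_enc/ε₀.
E = |Q_enc|/(4πε₀r²) = (5.37×10^-6)/(4π·8.85×10^-12·(0.0802)²) = 7.51e6 N/C.

E ≈ 7.51×10^6 V/m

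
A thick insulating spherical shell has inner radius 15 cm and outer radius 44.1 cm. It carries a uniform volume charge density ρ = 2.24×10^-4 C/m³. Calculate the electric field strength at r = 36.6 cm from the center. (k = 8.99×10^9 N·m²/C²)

E = 2.87e6 V/m

Take a concentric spherical Gaussian surface of radius r = 36.6 cm (within the shell material, 15 cm < r < 44.1 cm).
Enclosed charge is the volume from a to r: Q_enc = (4π/3)ρ(r³ − a³) = 4.284e-5 C.
Gauss's law: E·4πr² = Q_enc/ε₀.
E = k|Q_enc|/r² = (8.99×10^9)(4.284e-5)/(0.366)² = 2.87×10^6 N/C.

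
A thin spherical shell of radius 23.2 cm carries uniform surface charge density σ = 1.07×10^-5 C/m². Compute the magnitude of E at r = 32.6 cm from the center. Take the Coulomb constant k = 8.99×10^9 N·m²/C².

Take a concentric spherical Gaussian surface of radius r = 32.6 cm (r > 23.2 cm).
The entire shell is enclosed: Q_enc = σ·4πR² = (1.07e-5)·4π·(0.232)² = 7.237×10^-6 C.
By Gauss's law, ∮E·dA = E·4πr² = Q_enc/ε₀.
E = k|Q_enc|/r² = (8.99×10^9)(7.237×10^-6)/(0.326)² = 6.12×10^5 N/C.

|E| ≈ 6.12e5 N/C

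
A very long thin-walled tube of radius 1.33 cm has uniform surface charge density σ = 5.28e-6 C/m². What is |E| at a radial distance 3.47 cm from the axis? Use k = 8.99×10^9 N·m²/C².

E = 2.29×10^5 N/C

Take a coaxial cylindrical Gaussian surface of radius r = 3.47 cm and length L (r > 1.33 cm).
The whole shell is enclosed: λ_enc = σ·2πR = (5.28×10^-6)·2π·(0.0133) = 4.412×10^-7 C/m.
Gauss's law: E·2πrL = λ_enc L/ε₀.
E = 2k|λ_enc|/r = 2(8.99×10^9)(4.412e-7)/(0.0347) = 2.29e5 N/C.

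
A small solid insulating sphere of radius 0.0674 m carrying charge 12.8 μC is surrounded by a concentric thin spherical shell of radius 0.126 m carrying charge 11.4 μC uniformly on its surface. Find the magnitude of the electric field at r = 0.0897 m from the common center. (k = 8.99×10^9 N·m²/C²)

1.43×10^7 V/m

Symmetry ⇒ E = E(r) r̂. Gaussian sphere of radius r = 0.0897 m (between the bodies, 0.0674 m < r < 0.126 m).
The shell at 0.126 m lies outside the Gaussian surface, so Q_enc = 12.8 μC = 1.28×10^-5 C.
Gauss's law: E·4πr² = Q_enc/ε₀.
E = k|Q_enc|/r² = (8.99×10^9)(1.28×10^-5)/(0.0897)² = 1.43e7 N/C.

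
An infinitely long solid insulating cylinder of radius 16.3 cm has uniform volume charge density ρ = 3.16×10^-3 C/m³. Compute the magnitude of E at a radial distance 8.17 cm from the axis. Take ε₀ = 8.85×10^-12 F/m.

By cylindrical symmetry E is radial; use a coaxial Gaussian cylinder of radius 8.17 cm and length L (r < R).
Enclosed charge per unit length: λ_enc = ρ·πr² = (3.16×10^-3)π(0.0817)² = 6.626e-5 C/m.
Since E is radial and uniform over the curved surface, Φ = E·2πrL = Q_enc/ε₀ = λ_enc L/ε₀.
E = |λ_enc|/(2πε₀r) = (6.626e-5)/(2π·8.85×10^-12·0.0817) = 1.46e7 N/C.

E ≈ 1.46×10^7 N/C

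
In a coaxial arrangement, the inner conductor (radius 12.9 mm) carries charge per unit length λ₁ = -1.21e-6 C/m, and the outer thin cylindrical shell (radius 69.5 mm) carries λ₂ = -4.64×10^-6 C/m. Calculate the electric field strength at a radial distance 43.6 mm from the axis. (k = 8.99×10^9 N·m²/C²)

Take a coaxial cylindrical Gaussian surface of radius r = 43.6 mm and length L (between the conductors, 12.9 mm < r < 69.5 mm).
The shell at 69.5 mm lies outside the Gaussian surface, so λ_enc = λ₁ = -1.21×10^-6 C/m.
Gauss's law: E·2πrL = λ_enc L/ε₀.
E = 2k|λ_enc|/r = 2(8.99×10^9)(1.21×10^-6)/(0.0436) = 4.99×10^5 N/C.

E = 4.99×10^5 N/C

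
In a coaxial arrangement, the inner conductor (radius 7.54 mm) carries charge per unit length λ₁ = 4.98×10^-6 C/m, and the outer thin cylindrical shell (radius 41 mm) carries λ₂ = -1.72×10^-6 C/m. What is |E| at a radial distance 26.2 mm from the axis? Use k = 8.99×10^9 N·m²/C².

Choose a coaxial cylinder of radius r = 26.2 mm (arbitrary length L) as the Gaussian surface (between the conductors, 7.54 mm < r < 41 mm).
The shell at 41 mm lies outside the Gaussian surface, so λ_enc = λ₁ = 4.98×10^-6 C/m.
Gauss's law: E·2πrL = λ_enc L/ε₀.
E = 2k|λ_enc|/r = 2(8.99×10^9)(4.98×10^-6)/(0.0262) = 3.42e6 N/C.

E = 3.42×10^6 V/m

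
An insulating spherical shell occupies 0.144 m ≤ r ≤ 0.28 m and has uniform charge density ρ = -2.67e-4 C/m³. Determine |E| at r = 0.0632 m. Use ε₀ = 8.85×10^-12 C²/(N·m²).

E = 0 (no enclosed charge)

Symmetry ⇒ E = E(r) r̂. Gaussian sphere of radius r = 0.0632 m (r < 0.144 m, inside the empty cavity).
No charge is enclosed, so by Gauss's law E·4πr² = 0 ⇒ E = 0.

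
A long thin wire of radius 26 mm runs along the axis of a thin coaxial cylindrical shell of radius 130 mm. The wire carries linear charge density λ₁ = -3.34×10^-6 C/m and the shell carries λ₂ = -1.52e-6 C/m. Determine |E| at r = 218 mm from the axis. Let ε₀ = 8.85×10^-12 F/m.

By cylindrical symmetry E is radial; use a coaxial Gaussian cylinder of radius 218 mm and length L (r > 130 mm, enclosing both).
λ_enc = λ₁ + λ₂ = (-3.34×10^-6) + (-1.52×10^-6) = -4.86e-6 C/m.
Since E is radial and uniform over the curved surface, Φ = E·2πrL = Q_enc/ε₀ = λ_enc L/ε₀.
E = |λ_enc|/(2πε₀r) = (4.86e-6)/(2π·8.85×10^-12·0.218) = 4.01×10^5 N/C.

|E| = 4.01×10^5 N/C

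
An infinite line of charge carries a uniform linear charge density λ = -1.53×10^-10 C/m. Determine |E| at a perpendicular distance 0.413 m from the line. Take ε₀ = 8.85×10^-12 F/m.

By cylindrical symmetry E is radial; use a coaxial Gaussian cylinder of radius 0.413 m and length L.
Q_enc = λL, so λ_enc = -1.53e-10 C/m.
Applying ∮E·dA = Q_enc/ε₀ with the end caps contributing no flux:
E = |λ_enc|/(2πε₀r) = (1.53×10^-10)/(2π·8.85×10^-12·0.413) = 6.66 N/C.

|E| = 6.66 V/m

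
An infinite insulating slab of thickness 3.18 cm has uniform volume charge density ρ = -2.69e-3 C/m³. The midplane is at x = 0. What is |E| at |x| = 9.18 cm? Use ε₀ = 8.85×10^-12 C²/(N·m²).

The point |x| = 9.18 cm lies outside the slab (half-thickness 0.0159 m). A symmetric pillbox spanning the full slab encloses Q_enc = ρ·d·A.
Flux = 2EA ⇒ E = |ρ|d/(2ε₀), independent of distance outside.
E = (2.69e-3)(0.0318)/(2·8.85×10^-12) = 4.83e6 N/C.

|E| ≈ 4.83×10^6 N/C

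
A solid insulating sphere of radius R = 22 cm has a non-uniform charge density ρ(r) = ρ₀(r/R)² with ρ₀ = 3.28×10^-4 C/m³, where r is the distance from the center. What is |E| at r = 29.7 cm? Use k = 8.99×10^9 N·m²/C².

E ≈ 8.95×10^5 N/C

By spherical symmetry E is radial; choose a Gaussian sphere of radius r = 29.7 cm (r > R, all charge enclosed).
Q_enc = 4π ∫₀^R ρ₀(r'/R)^2 r'² dr' = 4πρ₀R³/5 = 8.778e-6 C.
Since E is radial and uniform over the Gaussian sphere, Φ = E·4πr² = Q_enc/ε₀.
E = k|Q_enc|/r² = (8.99×10^9)(8.778×10^-6)/(0.297)² = 8.95e5 N/C.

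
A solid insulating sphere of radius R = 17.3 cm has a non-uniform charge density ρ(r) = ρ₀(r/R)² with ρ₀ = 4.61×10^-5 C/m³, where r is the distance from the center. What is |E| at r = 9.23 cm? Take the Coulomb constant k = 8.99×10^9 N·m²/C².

Symmetry ⇒ E = E(r) r̂. Gaussian sphere of radius r = 9.23 cm (r < R).
Q_enc = ∫₀^r ρ(r')·4πr'² dr' = (4πρ₀/R²) ∫₀^r r'^4 dr' = 4πρ₀ r^5/(5·R²) = 2.593×10^-8 C.
Applying ∮E·dA = Q_enc/ε₀ with Φ = E(4πr²):
E = k|Q_enc|/r² = (8.99×10^9)(2.593×10^-8)/(0.0923)² = 2.74×10^4 N/C.

|E| ≈ 2.74×10^4 N/C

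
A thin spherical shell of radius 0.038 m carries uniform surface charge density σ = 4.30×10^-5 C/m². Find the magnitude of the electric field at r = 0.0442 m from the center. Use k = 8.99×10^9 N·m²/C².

Symmetry ⇒ E = E(r) r̂. Gaussian sphere of radius r = 0.0442 m (r > 0.038 m).
The entire shell is enclosed: Q_enc = σ·4πR² = (4.30×10^-5)·4π·(0.038)² = 7.803×10^-7 C.
Applying ∮E·dA = Q_enc/ε₀ with Φ = E(4πr²):
E = k|Q_enc|/r² = (8.99×10^9)(7.803e-7)/(0.0442)² = 3.59×10^6 N/C.

3.59e6 N/C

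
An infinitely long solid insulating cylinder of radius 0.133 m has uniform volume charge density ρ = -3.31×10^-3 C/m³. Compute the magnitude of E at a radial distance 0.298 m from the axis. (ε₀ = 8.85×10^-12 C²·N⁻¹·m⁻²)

E = 1.11×10^7 V/m

Coaxial Gaussian cylinder, radius r = 0.298 m, length L (r > 0.133 m, full cross-section enclosed).
λ_enc = ρ·πR² = (-3.31×10^-3)π(0.133)² = -1.839e-4 C/m.
Since E is radial and uniform over the curved surface, Φ = E·2πrL = Q_enc/ε₀ = λ_enc L/ε₀.
E = |λ_enc|/(2πε₀r) = (1.839e-4)/(2π·8.85×10^-12·0.298) = 1.11×10^7 N/C.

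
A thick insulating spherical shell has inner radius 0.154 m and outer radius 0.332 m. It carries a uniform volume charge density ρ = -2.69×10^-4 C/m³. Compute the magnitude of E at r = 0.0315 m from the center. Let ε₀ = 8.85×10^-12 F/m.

By spherical symmetry E is radial; choose a Gaussian sphere of radius r = 0.0315 m (r < 0.154 m, inside the empty cavity).
No charge is enclosed, so by Gauss's law E·4πr² = 0 ⇒ E = 0.

|E| = 0 N/C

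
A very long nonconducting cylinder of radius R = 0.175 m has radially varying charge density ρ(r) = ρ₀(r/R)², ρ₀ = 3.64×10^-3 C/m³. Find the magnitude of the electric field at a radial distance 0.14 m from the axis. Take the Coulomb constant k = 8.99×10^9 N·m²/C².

By cylindrical symmetry E is radial; use a coaxial Gaussian cylinder of radius 0.14 m and length L (r < R).
λ_enc = ∫₀^r ρ(r')·2πr' dr' = (2πρ₀/R²)·r^4/4 = 7.172×10^-5 C/m.
Since E is radial and uniform over the curved surface, Φ = E·2πrL = Q_enc/ε₀ = λ_enc L/ε₀.
E = 2k|λ_enc|/r = 2(8.99×10^9)(7.172×10^-5)/(0.14) = 9.21×10^6 N/C.

E ≈ 9.21e6 V/m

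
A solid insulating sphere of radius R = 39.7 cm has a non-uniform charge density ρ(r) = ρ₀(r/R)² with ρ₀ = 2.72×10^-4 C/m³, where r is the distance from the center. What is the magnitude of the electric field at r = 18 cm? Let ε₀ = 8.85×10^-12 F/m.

By spherical symmetry E is radial; choose a Gaussian sphere of radius r = 18 cm (r < R).
Integrate the density: Q_enc = 4π ∫₀^r ρ₀(r'/R)^2 r'² dr' = 4πρ₀ r^5/(5·R²) = 8.196e-7 C.
Since E is radial and uniform over the Gaussian sphere, Φ = E·4πr² = Q_enc/ε₀.
E = |Q_enc|/(4πε₀r²) = (8.196e-7)/(4π·8.85×10^-12·(0.18)²) = 2.27e5 N/C.

E = 2.27×10^5 V/m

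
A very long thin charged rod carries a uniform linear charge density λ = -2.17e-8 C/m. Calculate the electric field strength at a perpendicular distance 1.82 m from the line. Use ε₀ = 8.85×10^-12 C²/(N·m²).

By cylindrical symmetry E is radial; use a coaxial Gaussian cylinder of radius 1.82 m and length L.
Q_enc = λL, so λ_enc = -2.17×10^-8 C/m.
Since E is radial and uniform over the curved surface, Φ = E·2πrL = Q_enc/ε₀ = λ_enc L/ε₀.
E = |λ_enc|/(2πε₀r) = (2.17e-8)/(2π·8.85×10^-12·1.82) = 214 N/C.

|E| ≈ 214 V/m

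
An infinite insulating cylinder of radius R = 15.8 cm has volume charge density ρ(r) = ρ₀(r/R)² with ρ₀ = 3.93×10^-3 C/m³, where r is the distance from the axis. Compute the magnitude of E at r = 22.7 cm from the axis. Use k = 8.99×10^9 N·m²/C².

E ≈ 1.22e7 V/m

By cylindrical symmetry E is radial; use a coaxial Gaussian cylinder of radius 22.7 cm and length L (r > R, full charge per length enclosed).
λ_enc = 2π ∫₀^R ρ₀(r'/R)^2 r' dr' = 2πρ₀R²/4 = 1.541×10^-4 C/m.
Since E is radial and uniform over the curved surface, Φ = E·2πrL = Q_enc/ε₀ = λ_enc L/ε₀.
E = 2k|λ_enc|/r = 2(8.99×10^9)(1.541e-4)/(0.227) = 1.22×10^7 N/C.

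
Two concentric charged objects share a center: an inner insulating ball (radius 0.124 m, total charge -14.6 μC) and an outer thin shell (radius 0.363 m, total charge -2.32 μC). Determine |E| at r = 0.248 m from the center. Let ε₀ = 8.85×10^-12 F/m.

|E| ≈ 2.13e6 V/m

Use a concentric Gaussian sphere at r = 0.248 m (between the bodies, 0.124 m < r < 0.363 m).
The shell at 0.363 m lies outside the Gaussian surface, so Q_enc = -14.6 μC = -1.46e-5 C.
Since E is radial and uniform over the Gaussian sphere, Φ = E·4πr² = Q_enc/ε₀.
E = |Q_enc|/(4πε₀r²) = (1.46×10^-5)/(4π·8.85×10^-12·(0.248)²) = 2.13×10^6 N/C.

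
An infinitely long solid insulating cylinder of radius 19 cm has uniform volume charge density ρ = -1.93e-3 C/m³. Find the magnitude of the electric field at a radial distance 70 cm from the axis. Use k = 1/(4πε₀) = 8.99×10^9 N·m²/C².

E ≈ 5.62×10^6 V/m

Choose a coaxial cylinder of radius r = 70 cm (arbitrary length L) as the Gaussian surface (r > 19 cm, full cross-section enclosed).
λ_enc = ρ·πR² = (-1.93e-3)π(0.19)² = -2.189×10^-4 C/m.
Since E is radial and uniform over the curved surface, Φ = E·2πrL = Q_enc/ε₀ = λ_enc L/ε₀.
E = 2k|λ_enc|/r = 2(8.99×10^9)(2.189×10^-4)/(0.7) = 5.62×10^6 N/C.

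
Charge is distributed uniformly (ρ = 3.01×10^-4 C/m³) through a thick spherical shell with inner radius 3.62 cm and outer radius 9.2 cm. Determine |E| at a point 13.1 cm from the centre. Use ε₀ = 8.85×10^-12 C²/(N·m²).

By spherical symmetry E is radial; choose a Gaussian sphere of radius r = 13.1 cm (r > 9.2 cm, enclosing the whole shell).
Q_enc = ρ·(4π/3)(b³ − a³) = (3.01×10^-4)·(4π/3)·((0.092)³ − (0.0362)³) = 9.22×10^-7 C.
Applying ∮E·dA = Q_enc/ε₀ with Φ = E(4πr²):
E = |Q_enc|/(4πε₀r²) = (9.22×10^-7)/(4π·8.85×10^-12·(0.131)²) = 4.83×10^5 N/C.

E = 4.83e5 N/C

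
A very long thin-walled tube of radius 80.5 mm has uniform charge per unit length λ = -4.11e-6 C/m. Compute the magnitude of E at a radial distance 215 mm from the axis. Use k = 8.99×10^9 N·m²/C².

3.44×10^5 N/C

Coaxial Gaussian cylinder, radius r = 215 mm, length L (r > 80.5 mm).
The full line charge is enclosed: λ_enc = -4.11e-6 C/m.
By Gauss's law (flux through the curved wall only), E·2πrL = λ_enc L/ε₀.
E = 2k|λ_enc|/r = 2(8.99×10^9)(4.11×10^-6)/(0.215) = 3.44×10^5 N/C.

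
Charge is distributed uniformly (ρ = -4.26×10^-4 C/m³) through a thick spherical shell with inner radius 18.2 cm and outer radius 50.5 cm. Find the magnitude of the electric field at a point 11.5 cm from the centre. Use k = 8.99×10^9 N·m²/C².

E = 0 (no enclosed charge)

Use a concentric Gaussian sphere at r = 11.5 cm (r < 18.2 cm, inside the empty cavity).
Q_enc = 0 (all charge lies at larger r); Gauss's law gives E = 0.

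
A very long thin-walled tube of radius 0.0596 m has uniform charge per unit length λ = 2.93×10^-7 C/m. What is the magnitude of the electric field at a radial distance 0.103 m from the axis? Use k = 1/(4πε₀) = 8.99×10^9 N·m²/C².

5.11e4 N/C

Coaxial Gaussian cylinder, radius r = 0.103 m, length L (r > 0.0596 m).
The full line charge is enclosed: λ_enc = 2.93×10^-7 C/m.
By Gauss's law (flux through the curved wall only), E·2πrL = λ_enc L/ε₀.
E = 2k|λ_enc|/r = 2(8.99×10^9)(2.93e-7)/(0.103) = 5.11×10^4 N/C.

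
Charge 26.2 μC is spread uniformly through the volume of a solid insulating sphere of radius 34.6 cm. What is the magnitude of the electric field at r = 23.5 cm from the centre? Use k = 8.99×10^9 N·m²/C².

Take a concentric spherical Gaussian surface of radius r = 23.5 cm (r < R).
For a uniform sphere the enclosed fraction is (r/R)³, so Q_enc = (26.2 μC)(0.235/0.346)³ = 8.209×10^-6 C.
Gauss's law: E·4πr² = Q_enc/ε₀.
E = k|Q_enc|/r² = (8.99×10^9)(8.209e-6)/(0.235)² = 1.34e6 N/C.

E ≈ 1.34×10^6 N/C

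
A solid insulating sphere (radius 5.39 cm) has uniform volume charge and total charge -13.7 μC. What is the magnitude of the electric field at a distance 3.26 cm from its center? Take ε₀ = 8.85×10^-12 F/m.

Use a concentric Gaussian sphere at r = 3.26 cm (r < R).
For a uniform sphere the enclosed fraction is (r/R)³, so Q_enc = (-13.7 μC)(0.0326/0.0539)³ = -3.031e-6 C.
Applying ∮E·dA = Q_enc/ε₀ with Φ = E(4πr²):
E = |Q_enc|/(4πε₀r²) = (3.031e-6)/(4π·8.85×10^-12·(0.0326)²) = 2.56×10^7 N/C.

|E| ≈ 2.56e7 V/m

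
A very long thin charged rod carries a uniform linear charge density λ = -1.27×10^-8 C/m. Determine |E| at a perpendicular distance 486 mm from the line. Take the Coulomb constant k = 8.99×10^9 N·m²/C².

Choose a coaxial cylinder of radius r = 486 mm (arbitrary length L) as the Gaussian surface.
Q_enc = λL, so λ_enc = -1.27e-8 C/m.
Since E is radial and uniform over the curved surface, Φ = E·2πrL = Q_enc/ε₀ = λ_enc L/ε₀.
E = 2k|λ_enc|/r = 2(8.99×10^9)(1.27×10^-8)/(0.486) = 470 N/C.

E ≈ 470 N/C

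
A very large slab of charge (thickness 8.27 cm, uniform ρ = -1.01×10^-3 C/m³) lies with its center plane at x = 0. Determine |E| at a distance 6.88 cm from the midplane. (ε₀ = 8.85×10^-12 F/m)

|E| ≈ 4.72×10^6 V/m

The point |x| = 6.88 cm lies outside the slab (half-thickness 0.04135 m). A symmetric pillbox spanning the full slab encloses Q_enc = ρ·d·A.
Flux = 2EA ⇒ E = |ρ|d/(2ε₀), independent of distance outside.
E = (1.01×10^-3)(0.0827)/(2·8.85×10^-12) = 4.72e6 N/C.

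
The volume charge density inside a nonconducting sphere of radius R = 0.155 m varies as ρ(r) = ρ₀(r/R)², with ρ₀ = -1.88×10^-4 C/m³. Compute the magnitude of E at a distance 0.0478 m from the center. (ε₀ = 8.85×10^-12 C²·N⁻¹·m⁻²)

Use a concentric Gaussian sphere at r = 0.0478 m (r < R).
Integrate the density: Q_enc = 4π ∫₀^r ρ₀(r'/R)^2 r'² dr' = 4πρ₀ r^5/(5·R²) = -4.908×10^-9 C.
Since E is radial and uniform over the Gaussian sphere, Φ = E·4πr² = Q_enc/ε₀.
E = |Q_enc|/(4πε₀r²) = (4.908×10^-9)/(4π·8.85×10^-12·(0.0478)²) = 1.93×10^4 N/C.

1.93×10^4 N/C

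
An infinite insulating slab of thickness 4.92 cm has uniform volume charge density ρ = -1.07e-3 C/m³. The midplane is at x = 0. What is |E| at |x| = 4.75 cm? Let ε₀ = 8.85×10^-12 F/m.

The point |x| = 4.75 cm lies outside the slab (half-thickness 0.0246 m). A symmetric pillbox spanning the full slab encloses Q_enc = ρ·d·A.
Flux = 2EA ⇒ E = |ρ|d/(2ε₀), independent of distance outside.
E = (1.07×10^-3)(0.0492)/(2·8.85×10^-12) = 2.97e6 N/C.

2.97×10^6 N/C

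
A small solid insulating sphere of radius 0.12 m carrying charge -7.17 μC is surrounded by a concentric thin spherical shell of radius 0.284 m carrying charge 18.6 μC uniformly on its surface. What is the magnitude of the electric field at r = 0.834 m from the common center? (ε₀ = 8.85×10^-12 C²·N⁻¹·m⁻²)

|E| ≈ 1.48e5 V/m

Use a concentric Gaussian sphere at r = 0.834 m (r > 0.284 m, enclosing both).
Q_enc = (-7.17 μC) + (18.6 μC) = 1.143×10^-5 C.
By Gauss's law, ∮E·dA = E·4πr² = Q_enc/ε₀.
E = |Q_enc|/(4πε₀r²) = (1.143e-5)/(4π·8.85×10^-12·(0.834)²) = 1.48×10^5 N/C.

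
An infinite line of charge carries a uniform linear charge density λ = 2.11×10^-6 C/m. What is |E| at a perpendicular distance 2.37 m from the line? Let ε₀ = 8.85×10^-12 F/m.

Take a coaxial cylindrical Gaussian surface of radius r = 2.37 m and length L.
Q_enc = λL, so λ_enc = 2.11e-6 C/m.
By Gauss's law (flux through the curved wall only), E·2πrL = λ_enc L/ε₀.
E = |λ_enc|/(2πε₀r) = (2.11×10^-6)/(2π·8.85×10^-12·2.37) = 1.60×10^4 N/C.

1.60×10^4 V/m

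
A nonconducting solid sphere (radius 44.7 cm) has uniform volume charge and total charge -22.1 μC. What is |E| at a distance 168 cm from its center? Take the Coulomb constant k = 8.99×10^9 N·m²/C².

|E| ≈ 7.04×10^4 N/C

By spherical symmetry E is radial; choose a Gaussian sphere of radius r = 168 cm (r > R, so the entire charge is enclosed).
Q_enc = -22.1 μC = -2.21×10^-5 C.
By Gauss's law, ∮E·dA = E·4πr² = Q_enc/ε₀.
E = k|Q_enc|/r² = (8.99×10^9)(2.21×10^-5)/(1.68)² = 7.04×10^4 N/C.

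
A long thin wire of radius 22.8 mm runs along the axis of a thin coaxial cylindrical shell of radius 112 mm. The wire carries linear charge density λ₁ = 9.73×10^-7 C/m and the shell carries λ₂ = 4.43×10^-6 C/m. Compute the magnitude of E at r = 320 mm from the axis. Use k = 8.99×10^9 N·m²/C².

By cylindrical symmetry E is radial; use a coaxial Gaussian cylinder of radius 320 mm and length L (r > 112 mm, enclosing both).
λ_enc = λ₁ + λ₂ = (9.73e-7) + (4.43e-6) = 5.403×10^-6 C/m.
By Gauss's law (flux through the curved wall only), E·2πrL = λ_enc L/ε₀.
E = 2k|λ_enc|/r = 2(8.99×10^9)(5.403×10^-6)/(0.32) = 3.04×10^5 N/C.

E = 3.04×10^5 N/C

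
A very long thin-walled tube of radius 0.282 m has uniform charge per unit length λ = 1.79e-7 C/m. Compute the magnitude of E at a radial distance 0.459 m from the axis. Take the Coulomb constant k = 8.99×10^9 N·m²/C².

|E| = 7.01×10^3 N/C

Coaxial Gaussian cylinder, radius r = 0.459 m, length L (r > 0.282 m).
The full line charge is enclosed: λ_enc = 1.79×10^-7 C/m.
Applying ∮E·dA = Q_enc/ε₀ with the end caps contributing no flux:
E = 2k|λ_enc|/r = 2(8.99×10^9)(1.79×10^-7)/(0.459) = 7.01e3 N/C.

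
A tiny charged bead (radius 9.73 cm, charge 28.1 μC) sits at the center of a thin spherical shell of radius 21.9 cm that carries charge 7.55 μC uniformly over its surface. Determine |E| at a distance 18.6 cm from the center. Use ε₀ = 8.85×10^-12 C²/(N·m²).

By spherical symmetry E is radial; choose a Gaussian sphere of radius r = 18.6 cm (between the bodies, 9.73 cm < r < 21.9 cm).
Only the inner charge is enclosed; the outer shell contributes nothing inside itself. Q_enc = 28.1 μC = 2.81×10^-5 C.
By Gauss's law, ∮E·dA = E·4πr² = Q_enc/ε₀.
E = |Q_enc|/(4πε₀r²) = (2.81e-5)/(4π·8.85×10^-12·(0.186)²) = 7.30e6 N/C.

7.30e6 V/m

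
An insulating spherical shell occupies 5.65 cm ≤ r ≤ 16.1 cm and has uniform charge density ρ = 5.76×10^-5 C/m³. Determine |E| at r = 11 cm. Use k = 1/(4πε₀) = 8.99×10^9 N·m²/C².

Symmetry ⇒ E = E(r) r̂. Gaussian sphere of radius r = 11 cm (within the shell material, 5.65 cm < r < 16.1 cm).
Enclosed charge is the volume from a to r: Q_enc = (4π/3)ρ(r³ − a³) = 2.776×10^-7 C.
Gauss's law: E·4πr² = Q_enc/ε₀.
E = k|Q_enc|/r² = (8.99×10^9)(2.776×10^-7)/(0.11)² = 2.06e5 N/C.

|E| ≈ 2.06×10^5 N/C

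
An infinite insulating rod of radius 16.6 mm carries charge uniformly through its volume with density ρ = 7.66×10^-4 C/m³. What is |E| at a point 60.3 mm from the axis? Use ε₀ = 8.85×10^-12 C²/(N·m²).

Take a coaxial cylindrical Gaussian surface of radius r = 60.3 mm and length L (r > 16.6 mm, full cross-section enclosed).
λ_enc = ρ·πR² = (7.66e-4)π(0.0166)² = 6.631×10^-7 C/m.
By Gauss's law (flux through the curved wall only), E·2πrL = λ_enc L/ε₀.
E = |λ_enc|/(2πε₀r) = (6.631×10^-7)/(2π·8.85×10^-12·0.0603) = 1.98e5 N/C.

|E| ≈ 1.98e5 N/C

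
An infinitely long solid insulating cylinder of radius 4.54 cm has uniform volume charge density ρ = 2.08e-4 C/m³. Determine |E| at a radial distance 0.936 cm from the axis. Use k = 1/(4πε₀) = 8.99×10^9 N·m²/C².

Take a coaxial cylindrical Gaussian surface of radius r = 0.936 cm and length L (r < R).
Enclosed charge per unit length: λ_enc = ρ·πr² = (2.08×10^-4)π(0.00936)² = 5.725×10^-8 C/m.
Applying ∮E·dA = Q_enc/ε₀ with the end caps contributing no flux:
E = 2k|λ_enc|/r = 2(8.99×10^9)(5.725e-8)/(0.00936) = 1.10×10^5 N/C.

E = 1.10×10^5 N/C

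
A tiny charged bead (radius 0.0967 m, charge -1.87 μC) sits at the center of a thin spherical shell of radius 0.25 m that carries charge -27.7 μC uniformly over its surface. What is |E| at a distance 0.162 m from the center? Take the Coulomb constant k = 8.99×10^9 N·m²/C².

|E| = 6.41×10^5 N/C

Use a concentric Gaussian sphere at r = 0.162 m (between the bodies, 0.0967 m < r < 0.25 m).
Only the inner charge is enclosed; the outer shell contributes nothing inside itself. Q_enc = -1.87 μC = -1.87×10^-6 C.
Since E is radial and uniform over the Gaussian sphere, Φ = E·4πr² = Q_enc/ε₀.
E = k|Q_enc|/r² = (8.99×10^9)(1.87e-6)/(0.162)² = 6.41e5 N/C.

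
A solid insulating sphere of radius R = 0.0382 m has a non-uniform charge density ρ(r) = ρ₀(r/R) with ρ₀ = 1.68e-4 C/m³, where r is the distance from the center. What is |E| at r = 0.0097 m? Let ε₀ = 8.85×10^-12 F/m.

1.17×10^4 V/m

Symmetry ⇒ E = E(r) r̂. Gaussian sphere of radius r = 0.0097 m (r < R).
Integrate the density: Q_enc = 4π ∫₀^r ρ₀(r'/R)^1 r'² dr' = 4πρ₀ r^4/(4·R) = 1.223e-10 C.
By Gauss's law, ∮E·dA = E·4πr² = Q_enc/ε₀.
E = |Q_enc|/(4πε₀r²) = (1.223×10^-10)/(4π·8.85×10^-12·(0.0097)²) = 1.17×10^4 N/C.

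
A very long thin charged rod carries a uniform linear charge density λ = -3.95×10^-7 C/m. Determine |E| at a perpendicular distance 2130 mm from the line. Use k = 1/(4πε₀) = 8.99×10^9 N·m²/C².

3.33×10^3 N/C

Choose a coaxial cylinder of radius r = 2130 mm (arbitrary length L) as the Gaussian surface.
Q_enc = λL, so λ_enc = -3.95e-7 C/m.
Applying ∮E·dA = Q_enc/ε₀ with the end caps contributing no flux:
E = 2k|λ_enc|/r = 2(8.99×10^9)(3.95×10^-7)/(2.13) = 3.33e3 N/C.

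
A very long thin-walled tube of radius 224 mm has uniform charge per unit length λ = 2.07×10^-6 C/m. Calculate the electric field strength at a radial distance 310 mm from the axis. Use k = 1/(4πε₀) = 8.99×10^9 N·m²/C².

E = 1.20×10^5 V/m

Choose a coaxial cylinder of radius r = 310 mm (arbitrary length L) as the Gaussian surface (r > 224 mm).
The full line charge is enclosed: λ_enc = 2.07×10^-6 C/m.
By Gauss's law (flux through the curved wall only), E·2πrL = λ_enc L/ε₀.
E = 2k|λ_enc|/r = 2(8.99×10^9)(2.07×10^-6)/(0.31) = 1.20×10^5 N/C.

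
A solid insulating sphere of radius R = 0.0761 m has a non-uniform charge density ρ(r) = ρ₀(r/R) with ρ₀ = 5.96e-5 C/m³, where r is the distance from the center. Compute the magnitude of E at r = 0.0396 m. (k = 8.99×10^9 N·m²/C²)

Symmetry ⇒ E = E(r) r̂. Gaussian sphere of radius r = 0.0396 m (r < R).
Integrate the density: Q_enc = 4π ∫₀^r ρ₀(r'/R)^1 r'² dr' = 4πρ₀ r^4/(4·R) = 6.051e-9 C.
Gauss's law: E·4πr² = Q_enc/ε₀.
E = k|Q_enc|/r² = (8.99×10^9)(6.051×10^-9)/(0.0396)² = 3.47×10^4 N/C.

|E| = 3.47e4 N/C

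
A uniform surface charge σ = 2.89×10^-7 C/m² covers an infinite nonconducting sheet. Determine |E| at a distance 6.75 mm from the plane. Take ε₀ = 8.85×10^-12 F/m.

|E| = 1.63×10^4 N/C

The symmetry is planar: E is normal to the sheet and the same magnitude on both sides. Take a pillbox straddling the sheet with end-cap area A.
Only the two end caps contribute flux: Φ = 2EA. With Q_enc = σA, Gauss's law gives E = |σ|/(2ε₀).
E = |σ|/(2ε₀) = (2.89×10^-7)/(2·8.85×10^-12) = 1.63×10^4 N/C.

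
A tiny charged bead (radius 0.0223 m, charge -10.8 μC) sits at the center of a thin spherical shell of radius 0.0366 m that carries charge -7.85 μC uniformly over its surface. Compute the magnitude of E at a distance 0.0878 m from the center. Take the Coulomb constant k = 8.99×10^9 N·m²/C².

|E| ≈ 2.17×10^7 N/C

Take a concentric spherical Gaussian surface of radius r = 0.0878 m (r > 0.0366 m, enclosing both).
Q_enc = (-10.8 μC) + (-7.85 μC) = -1.865×10^-5 C.
Gauss's law: E·4πr² = Q_enc/ε₀.
E = k|Q_enc|/r² = (8.99×10^9)(1.865×10^-5)/(0.0878)² = 2.17×10^7 N/C.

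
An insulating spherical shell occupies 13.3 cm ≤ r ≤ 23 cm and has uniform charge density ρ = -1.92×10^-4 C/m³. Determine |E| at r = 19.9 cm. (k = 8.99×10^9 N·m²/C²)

Symmetry ⇒ E = E(r) r̂. Gaussian sphere of radius r = 19.9 cm (within the shell material, 13.3 cm < r < 23 cm).
Enclosed charge is the volume from a to r: Q_enc = (4π/3)ρ(r³ − a³) = -4.446e-6 C.
Gauss's law: E·4πr² = Q_enc/ε₀.
E = k|Q_enc|/r² = (8.99×10^9)(4.446e-6)/(0.199)² = 1.01×10^6 N/C.

E = 1.01×10^6 N/C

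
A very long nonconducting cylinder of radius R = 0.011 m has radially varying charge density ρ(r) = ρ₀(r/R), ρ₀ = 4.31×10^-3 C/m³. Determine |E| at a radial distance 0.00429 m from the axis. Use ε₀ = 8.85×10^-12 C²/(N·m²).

By cylindrical symmetry E is radial; use a coaxial Gaussian cylinder of radius 0.00429 m and length L (r < R).
λ_enc = ∫₀^r ρ(r')·2πr' dr' = (2πρ₀/R)·r^3/3 = 6.479×10^-8 C/m.
By Gauss's law (flux through the curved wall only), E·2πrL = λ_enc L/ε₀.
E = |λ_enc|/(2πε₀r) = (6.479e-8)/(2π·8.85×10^-12·0.00429) = 2.72×10^5 N/C.

2.72×10^5 N/C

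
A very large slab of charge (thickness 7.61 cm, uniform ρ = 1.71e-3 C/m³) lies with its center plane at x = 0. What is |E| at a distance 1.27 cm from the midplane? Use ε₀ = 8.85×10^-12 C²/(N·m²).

E = 2.45e6 V/m

By symmetry E is perpendicular to the slab. A Gaussian pillbox from −1.27 cm to +1.27 cm (face area A) lies entirely within the slab.
Q_enc = ρ·(2x)·A and flux = 2EA, so 2EA = 2ρxA/ε₀ ⇒ E = |ρ|x/ε₀.
E = (1.71×10^-3)(0.0127)/(8.85×10^-12) = 2.45×10^6 N/C.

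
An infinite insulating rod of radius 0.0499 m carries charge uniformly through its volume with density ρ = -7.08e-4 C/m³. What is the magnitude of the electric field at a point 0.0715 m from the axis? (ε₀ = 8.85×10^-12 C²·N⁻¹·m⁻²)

E = 1.39×10^6 N/C

By cylindrical symmetry E is radial; use a coaxial Gaussian cylinder of radius 0.0715 m and length L (r > 0.0499 m, full cross-section enclosed).
λ_enc = ρ·πR² = (-7.08e-4)π(0.0499)² = -5.538×10^-6 C/m.
Gauss's law: E·2πrL = λ_enc L/ε₀.
E = |λ_enc|/(2πε₀r) = (5.538×10^-6)/(2π·8.85×10^-12·0.0715) = 1.39×10^6 N/C.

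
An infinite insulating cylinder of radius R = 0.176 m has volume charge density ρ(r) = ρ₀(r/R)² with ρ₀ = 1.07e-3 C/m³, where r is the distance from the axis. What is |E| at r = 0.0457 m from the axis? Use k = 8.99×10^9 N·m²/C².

Take a coaxial cylindrical Gaussian surface of radius r = 0.0457 m and length L (r < R).
Integrating ρ over the cross-section to radius r: λ_enc = (2πρ₀/R²) ∫₀^r r'^3 dr' = 2πρ₀ r^4/(4·R²) = 2.367e-7 C/m.
Since E is radial and uniform over the curved surface, Φ = E·2πrL = Q_enc/ε₀ = λ_enc L/ε₀.
E = 2k|λ_enc|/r = 2(8.99×10^9)(2.367e-7)/(0.0457) = 9.31e4 N/C.

9.31×10^4 N/C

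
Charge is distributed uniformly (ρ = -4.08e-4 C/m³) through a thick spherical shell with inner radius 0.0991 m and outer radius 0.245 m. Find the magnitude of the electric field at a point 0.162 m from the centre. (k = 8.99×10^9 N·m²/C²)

Symmetry ⇒ E = E(r) r̂. Gaussian sphere of radius r = 0.162 m (within the shell material, 0.0991 m < r < 0.245 m).
Only the shell between 0.0991 m and r is enclosed: Q_enc = ρ·(4π/3)(r³ − a³) = (-4.08×10^-4)·(4π/3)·((0.162)³ − (0.0991)³) = -5.603×10^-6 C.
Since E is radial and uniform over the Gaussian sphere, Φ = E·4πr² = Q_enc/ε₀.
E = k|Q_enc|/r² = (8.99×10^9)(5.603×10^-6)/(0.162)² = 1.92e6 N/C.

|E| ≈ 1.92e6 V/m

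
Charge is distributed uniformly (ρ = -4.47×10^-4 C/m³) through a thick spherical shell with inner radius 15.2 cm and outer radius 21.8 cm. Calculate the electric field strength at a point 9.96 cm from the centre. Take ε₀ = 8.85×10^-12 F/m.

E = 0 (no enclosed charge)

Symmetry ⇒ E = E(r) r̂. Gaussian sphere of radius r = 9.96 cm (r < 15.2 cm, inside the empty cavity).
No charge is enclosed, so by Gauss's law E·4πr² = 0 ⇒ E = 0.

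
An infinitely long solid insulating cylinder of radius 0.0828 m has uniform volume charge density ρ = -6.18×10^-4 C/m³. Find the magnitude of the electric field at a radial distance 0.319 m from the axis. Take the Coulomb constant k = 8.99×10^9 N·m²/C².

|E| = 7.50×10^5 V/m

Take a coaxial cylindrical Gaussian surface of radius r = 0.319 m and length L (r > 0.0828 m, full cross-section enclosed).
λ_enc = ρ·πR² = (-6.18×10^-4)π(0.0828)² = -1.331e-5 C/m.
Applying ∮E·dA = Q_enc/ε₀ with the end caps contributing no flux:
E = 2k|λ_enc|/r = 2(8.99×10^9)(1.331×10^-5)/(0.319) = 7.50e5 N/C.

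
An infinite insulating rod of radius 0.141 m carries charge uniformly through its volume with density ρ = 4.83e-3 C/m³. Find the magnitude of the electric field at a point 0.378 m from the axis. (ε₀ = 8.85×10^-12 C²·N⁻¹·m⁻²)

By cylindrical symmetry E is radial; use a coaxial Gaussian cylinder of radius 0.378 m and length L (r > 0.141 m, full cross-section enclosed).
λ_enc = ρ·πR² = (4.83×10^-3)π(0.141)² = 3.017×10^-4 C/m.
By Gauss's law (flux through the curved wall only), E·2πrL = λ_enc L/ε₀.
E = |λ_enc|/(2πε₀r) = (3.017e-4)/(2π·8.85×10^-12·0.378) = 1.44e7 N/C.

E ≈ 1.44×10^7 N/C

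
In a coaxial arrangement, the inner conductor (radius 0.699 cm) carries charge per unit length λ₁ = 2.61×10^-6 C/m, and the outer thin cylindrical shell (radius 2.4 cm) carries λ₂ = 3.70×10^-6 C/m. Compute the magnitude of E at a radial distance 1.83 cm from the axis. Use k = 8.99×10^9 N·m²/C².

Choose a coaxial cylinder of radius r = 1.83 cm (arbitrary length L) as the Gaussian surface (between the conductors, 0.699 cm < r < 2.4 cm).
The shell at 2.4 cm lies outside the Gaussian surface, so λ_enc = λ₁ = 2.61×10^-6 C/m.
Applying ∮E·dA = Q_enc/ε₀ with the end caps contributing no flux:
E = 2k|λ_enc|/r = 2(8.99×10^9)(2.61e-6)/(0.0183) = 2.56×10^6 N/C.

|E| ≈ 2.56×10^6 N/C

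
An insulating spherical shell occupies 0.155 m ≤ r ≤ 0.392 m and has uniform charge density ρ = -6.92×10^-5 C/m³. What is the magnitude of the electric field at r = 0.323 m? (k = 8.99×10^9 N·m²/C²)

E ≈ 7.49×10^5 N/C

Symmetry ⇒ E = E(r) r̂. Gaussian sphere of radius r = 0.323 m (within the shell material, 0.155 m < r < 0.392 m).
Enclosed charge is the volume from a to r: Q_enc = (4π/3)ρ(r³ − a³) = -8.689e-6 C.
By Gauss's law, ∮E·dA = E·4πr² = Q_enc/ε₀.
E = k|Q_enc|/r² = (8.99×10^9)(8.689×10^-6)/(0.323)² = 7.49e5 N/C.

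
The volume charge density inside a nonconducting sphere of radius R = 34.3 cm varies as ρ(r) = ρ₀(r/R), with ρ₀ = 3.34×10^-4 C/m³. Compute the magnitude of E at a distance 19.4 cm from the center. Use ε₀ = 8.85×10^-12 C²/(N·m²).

By spherical symmetry E is radial; choose a Gaussian sphere of radius r = 19.4 cm (r < R).
Q_enc = ∫₀^r ρ(r')·4πr'² dr' = (4πρ₀/R) ∫₀^r r'^3 dr' = 4πρ₀ r^4/(4·R) = 4.333×10^-6 C.
Since E is radial and uniform over the Gaussian sphere, Φ = E·4πr² = Q_enc/ε₀.
E = |Q_enc|/(4πε₀r²) = (4.333×10^-6)/(4π·8.85×10^-12·(0.194)²) = 1.04e6 N/C.

1.04×10^6 V/m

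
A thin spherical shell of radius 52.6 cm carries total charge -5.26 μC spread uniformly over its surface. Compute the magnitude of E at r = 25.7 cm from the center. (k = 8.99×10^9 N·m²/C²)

E = 0 (no enclosed charge)

By spherical symmetry E is radial; choose a Gaussian sphere of radius r = 25.7 cm (inside the shell, r < 52.6 cm).
No charge lies within this surface, so Q_enc = 0 and Gauss's law gives E·4πr² = 0 ⇒ E = 0.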